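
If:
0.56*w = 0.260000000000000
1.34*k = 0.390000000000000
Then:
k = 0.29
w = 0.46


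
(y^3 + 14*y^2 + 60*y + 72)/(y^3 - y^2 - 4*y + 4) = (y^2 + 12*y + 36)/(y^2 - 3*y + 2)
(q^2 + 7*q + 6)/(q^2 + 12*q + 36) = (q + 1)/(q + 6)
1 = 1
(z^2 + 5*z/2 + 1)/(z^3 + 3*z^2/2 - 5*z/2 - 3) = (2*z + 1)/(2*z^2 - z - 3)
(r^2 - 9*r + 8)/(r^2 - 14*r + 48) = (r - 1)/(r - 6)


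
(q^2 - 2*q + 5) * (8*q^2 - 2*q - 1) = 8*q^4 - 18*q^3 + 43*q^2 - 8*q - 5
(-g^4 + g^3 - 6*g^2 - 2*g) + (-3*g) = -g^4 + g^3 - 6*g^2 - 5*g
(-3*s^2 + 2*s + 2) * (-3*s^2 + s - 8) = 9*s^4 - 9*s^3 + 20*s^2 - 14*s - 16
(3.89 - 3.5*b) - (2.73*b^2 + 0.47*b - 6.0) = -2.73*b^2 - 3.97*b + 9.89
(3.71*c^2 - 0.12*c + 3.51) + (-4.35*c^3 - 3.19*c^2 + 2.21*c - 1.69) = -4.35*c^3 + 0.52*c^2 + 2.09*c + 1.82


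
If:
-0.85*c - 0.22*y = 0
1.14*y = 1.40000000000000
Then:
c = -0.32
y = 1.23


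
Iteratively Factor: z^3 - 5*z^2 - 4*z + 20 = (z - 2)*(z^2 - 3*z - 10) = (z - 2)*(z + 2)*(z - 5)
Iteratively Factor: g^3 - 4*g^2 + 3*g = (g - 1)*(g^2 - 3*g) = (g - 3)*(g - 1)*(g)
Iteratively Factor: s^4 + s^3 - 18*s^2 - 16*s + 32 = (s - 4)*(s^3 + 5*s^2 + 2*s - 8) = (s - 4)*(s - 1)*(s^2 + 6*s + 8) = (s - 4)*(s - 1)*(s + 4)*(s + 2)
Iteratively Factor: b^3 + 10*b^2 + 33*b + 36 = (b + 4)*(b^2 + 6*b + 9) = (b + 3)*(b + 4)*(b + 3)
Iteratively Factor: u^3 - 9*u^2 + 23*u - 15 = (u - 5)*(u^2 - 4*u + 3) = (u - 5)*(u - 3)*(u - 1)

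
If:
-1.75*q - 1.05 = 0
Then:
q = -0.60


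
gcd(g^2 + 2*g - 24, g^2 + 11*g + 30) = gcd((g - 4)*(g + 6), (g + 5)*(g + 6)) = g + 6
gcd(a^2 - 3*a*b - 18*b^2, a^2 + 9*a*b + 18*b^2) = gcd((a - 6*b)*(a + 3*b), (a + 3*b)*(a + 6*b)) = a + 3*b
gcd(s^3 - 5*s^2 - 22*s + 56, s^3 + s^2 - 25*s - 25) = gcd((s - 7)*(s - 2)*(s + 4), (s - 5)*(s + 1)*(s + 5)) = 1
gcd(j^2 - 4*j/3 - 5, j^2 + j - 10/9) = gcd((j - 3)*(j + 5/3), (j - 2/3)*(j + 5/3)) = j + 5/3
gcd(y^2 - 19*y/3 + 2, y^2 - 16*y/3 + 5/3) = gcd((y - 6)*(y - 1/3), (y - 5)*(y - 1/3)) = y - 1/3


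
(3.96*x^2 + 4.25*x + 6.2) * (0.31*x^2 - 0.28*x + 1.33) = 1.2276*x^4 + 0.2087*x^3 + 5.9988*x^2 + 3.9165*x + 8.246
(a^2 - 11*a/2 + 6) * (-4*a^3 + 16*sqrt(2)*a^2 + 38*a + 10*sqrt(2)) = -4*a^5 + 22*a^4 + 16*sqrt(2)*a^4 - 88*sqrt(2)*a^3 + 14*a^3 - 209*a^2 + 106*sqrt(2)*a^2 - 55*sqrt(2)*a + 228*a + 60*sqrt(2)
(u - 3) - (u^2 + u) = -u^2 - 3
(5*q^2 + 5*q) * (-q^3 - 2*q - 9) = -5*q^5 - 5*q^4 - 10*q^3 - 55*q^2 - 45*q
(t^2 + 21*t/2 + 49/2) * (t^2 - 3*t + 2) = t^4 + 15*t^3/2 - 5*t^2 - 105*t/2 + 49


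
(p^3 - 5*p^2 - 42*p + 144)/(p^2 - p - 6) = (p^2 - 2*p - 48)/(p + 2)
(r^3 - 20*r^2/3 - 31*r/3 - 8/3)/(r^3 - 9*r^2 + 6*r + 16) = (r + 1/3)/(r - 2)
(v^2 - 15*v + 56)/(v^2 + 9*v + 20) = (v^2 - 15*v + 56)/(v^2 + 9*v + 20)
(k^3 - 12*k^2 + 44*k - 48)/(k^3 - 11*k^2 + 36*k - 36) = (k - 4)/(k - 3)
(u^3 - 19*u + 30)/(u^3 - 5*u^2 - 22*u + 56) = (u^2 + 2*u - 15)/(u^2 - 3*u - 28)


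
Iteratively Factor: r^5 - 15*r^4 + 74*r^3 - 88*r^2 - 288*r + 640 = (r - 4)*(r^4 - 11*r^3 + 30*r^2 + 32*r - 160) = (r - 4)^2*(r^3 - 7*r^2 + 2*r + 40) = (r - 4)^2*(r + 2)*(r^2 - 9*r + 20) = (r - 4)^3*(r + 2)*(r - 5)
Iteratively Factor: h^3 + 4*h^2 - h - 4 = (h + 1)*(h^2 + 3*h - 4) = (h - 1)*(h + 1)*(h + 4)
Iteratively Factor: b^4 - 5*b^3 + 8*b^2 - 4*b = (b - 1)*(b^3 - 4*b^2 + 4*b) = b*(b - 1)*(b^2 - 4*b + 4) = b*(b - 2)*(b - 1)*(b - 2)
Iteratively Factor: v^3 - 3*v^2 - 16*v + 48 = (v + 4)*(v^2 - 7*v + 12) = (v - 4)*(v + 4)*(v - 3)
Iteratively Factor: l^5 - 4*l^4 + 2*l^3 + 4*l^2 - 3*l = (l - 3)*(l^4 - l^3 - l^2 + l) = (l - 3)*(l - 1)*(l^3 - l) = (l - 3)*(l - 1)^2*(l^2 + l) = (l - 3)*(l - 1)^2*(l + 1)*(l)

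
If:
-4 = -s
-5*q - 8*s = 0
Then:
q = -32/5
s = 4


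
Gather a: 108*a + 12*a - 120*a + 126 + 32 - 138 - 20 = 0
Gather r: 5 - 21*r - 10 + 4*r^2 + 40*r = 4*r^2 + 19*r - 5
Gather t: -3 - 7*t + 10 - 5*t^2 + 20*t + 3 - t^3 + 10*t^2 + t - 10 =-t^3 + 5*t^2 + 14*t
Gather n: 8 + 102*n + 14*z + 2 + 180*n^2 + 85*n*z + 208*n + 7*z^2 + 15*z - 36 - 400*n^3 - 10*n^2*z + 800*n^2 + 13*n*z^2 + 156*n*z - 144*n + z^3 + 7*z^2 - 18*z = -400*n^3 + n^2*(980 - 10*z) + n*(13*z^2 + 241*z + 166) + z^3 + 14*z^2 + 11*z - 26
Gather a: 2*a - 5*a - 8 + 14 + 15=21 - 3*a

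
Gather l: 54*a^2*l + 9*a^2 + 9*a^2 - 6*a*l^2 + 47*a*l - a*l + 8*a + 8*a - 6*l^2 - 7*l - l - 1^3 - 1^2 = 18*a^2 + 16*a + l^2*(-6*a - 6) + l*(54*a^2 + 46*a - 8) - 2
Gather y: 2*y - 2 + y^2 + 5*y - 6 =y^2 + 7*y - 8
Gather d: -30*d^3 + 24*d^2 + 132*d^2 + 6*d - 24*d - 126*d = -30*d^3 + 156*d^2 - 144*d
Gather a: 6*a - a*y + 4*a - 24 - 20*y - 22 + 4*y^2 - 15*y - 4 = a*(10 - y) + 4*y^2 - 35*y - 50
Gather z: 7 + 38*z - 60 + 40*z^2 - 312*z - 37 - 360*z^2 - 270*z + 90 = -320*z^2 - 544*z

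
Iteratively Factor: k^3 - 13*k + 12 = (k - 1)*(k^2 + k - 12) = (k - 3)*(k - 1)*(k + 4)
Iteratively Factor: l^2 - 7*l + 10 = (l - 2)*(l - 5)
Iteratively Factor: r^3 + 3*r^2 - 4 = (r - 1)*(r^2 + 4*r + 4) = (r - 1)*(r + 2)*(r + 2)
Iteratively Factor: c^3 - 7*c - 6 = (c + 2)*(c^2 - 2*c - 3) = (c + 1)*(c + 2)*(c - 3)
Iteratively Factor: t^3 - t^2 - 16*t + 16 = (t - 4)*(t^2 + 3*t - 4) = (t - 4)*(t - 1)*(t + 4)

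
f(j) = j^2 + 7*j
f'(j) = 2*j + 7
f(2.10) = 19.11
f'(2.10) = 11.20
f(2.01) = 18.11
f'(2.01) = 11.02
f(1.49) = 12.65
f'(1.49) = 9.98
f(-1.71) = -9.05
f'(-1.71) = 3.58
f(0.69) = 5.31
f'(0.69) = 8.38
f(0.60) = 4.56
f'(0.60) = 8.20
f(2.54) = 24.23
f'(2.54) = 12.08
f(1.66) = 14.38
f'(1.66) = 10.32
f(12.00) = 228.00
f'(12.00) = 31.00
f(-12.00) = 60.00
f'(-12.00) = -17.00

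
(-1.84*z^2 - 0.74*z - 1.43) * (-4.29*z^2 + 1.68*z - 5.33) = 7.8936*z^4 + 0.0833999999999997*z^3 + 14.6987*z^2 + 1.5418*z + 7.6219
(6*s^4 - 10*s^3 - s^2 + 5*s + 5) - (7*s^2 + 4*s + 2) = 6*s^4 - 10*s^3 - 8*s^2 + s + 3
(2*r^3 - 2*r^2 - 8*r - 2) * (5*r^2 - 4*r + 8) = 10*r^5 - 18*r^4 - 16*r^3 + 6*r^2 - 56*r - 16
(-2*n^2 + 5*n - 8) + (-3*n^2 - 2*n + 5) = -5*n^2 + 3*n - 3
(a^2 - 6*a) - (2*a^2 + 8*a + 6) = -a^2 - 14*a - 6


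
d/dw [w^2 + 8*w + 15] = 2*w + 8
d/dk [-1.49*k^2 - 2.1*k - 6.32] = -2.98*k - 2.1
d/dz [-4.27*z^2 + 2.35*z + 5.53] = 2.35 - 8.54*z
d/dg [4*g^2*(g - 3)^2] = 8*g*(g - 3)*(2*g - 3)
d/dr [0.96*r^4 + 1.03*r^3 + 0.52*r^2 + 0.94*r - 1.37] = 3.84*r^3 + 3.09*r^2 + 1.04*r + 0.94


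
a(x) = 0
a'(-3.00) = 0.00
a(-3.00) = 0.00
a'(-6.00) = 0.00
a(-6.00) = 0.00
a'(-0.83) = 0.00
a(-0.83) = 0.00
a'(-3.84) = 0.00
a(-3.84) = 0.00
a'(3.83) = 0.00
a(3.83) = 0.00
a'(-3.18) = 0.00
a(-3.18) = 0.00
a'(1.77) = 0.00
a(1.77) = 0.00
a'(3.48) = 0.00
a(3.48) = 0.00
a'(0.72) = 0.00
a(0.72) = 0.00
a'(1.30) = 0.00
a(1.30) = 0.00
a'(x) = 0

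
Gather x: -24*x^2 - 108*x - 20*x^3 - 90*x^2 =-20*x^3 - 114*x^2 - 108*x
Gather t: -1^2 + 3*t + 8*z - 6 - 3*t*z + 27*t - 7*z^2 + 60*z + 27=t*(30 - 3*z) - 7*z^2 + 68*z + 20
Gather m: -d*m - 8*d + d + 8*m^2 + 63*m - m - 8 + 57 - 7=-7*d + 8*m^2 + m*(62 - d) + 42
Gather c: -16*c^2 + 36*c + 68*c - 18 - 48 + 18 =-16*c^2 + 104*c - 48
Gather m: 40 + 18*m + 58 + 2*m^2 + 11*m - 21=2*m^2 + 29*m + 77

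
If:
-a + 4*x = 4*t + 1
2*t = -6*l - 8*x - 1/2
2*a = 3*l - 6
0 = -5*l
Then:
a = -3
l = 0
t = 7/20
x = -3/20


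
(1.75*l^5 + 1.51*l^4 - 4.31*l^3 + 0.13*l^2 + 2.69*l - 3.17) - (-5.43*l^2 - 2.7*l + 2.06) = 1.75*l^5 + 1.51*l^4 - 4.31*l^3 + 5.56*l^2 + 5.39*l - 5.23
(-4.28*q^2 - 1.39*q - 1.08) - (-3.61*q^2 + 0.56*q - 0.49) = -0.67*q^2 - 1.95*q - 0.59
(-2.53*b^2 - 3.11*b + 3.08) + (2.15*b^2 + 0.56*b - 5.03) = -0.38*b^2 - 2.55*b - 1.95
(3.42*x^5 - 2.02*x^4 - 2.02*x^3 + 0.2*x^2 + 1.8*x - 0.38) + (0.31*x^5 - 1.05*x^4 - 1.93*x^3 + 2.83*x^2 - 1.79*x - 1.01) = 3.73*x^5 - 3.07*x^4 - 3.95*x^3 + 3.03*x^2 + 0.01*x - 1.39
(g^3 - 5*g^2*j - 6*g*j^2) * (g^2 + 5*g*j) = g^5 - 31*g^3*j^2 - 30*g^2*j^3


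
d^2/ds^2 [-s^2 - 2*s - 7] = -2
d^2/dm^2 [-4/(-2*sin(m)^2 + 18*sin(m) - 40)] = 2*(-4*sin(m)^4 + 27*sin(m)^3 + 5*sin(m)^2 - 234*sin(m) + 122)/(sin(m)^2 - 9*sin(m) + 20)^3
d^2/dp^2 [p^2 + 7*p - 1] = 2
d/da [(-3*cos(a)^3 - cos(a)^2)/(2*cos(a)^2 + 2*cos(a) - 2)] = (-23*cos(a)/4 + 3*cos(2*a) + 3*cos(3*a)/4 + 1)*sin(a)*cos(a)/(2*(-sin(a)^2 + cos(a))^2)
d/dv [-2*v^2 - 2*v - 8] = -4*v - 2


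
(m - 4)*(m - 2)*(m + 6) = m^3 - 28*m + 48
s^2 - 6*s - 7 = (s - 7)*(s + 1)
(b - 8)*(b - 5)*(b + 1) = b^3 - 12*b^2 + 27*b + 40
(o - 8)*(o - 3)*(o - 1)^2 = o^4 - 13*o^3 + 47*o^2 - 59*o + 24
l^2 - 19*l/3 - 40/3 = (l - 8)*(l + 5/3)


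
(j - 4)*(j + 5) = j^2 + j - 20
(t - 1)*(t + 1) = t^2 - 1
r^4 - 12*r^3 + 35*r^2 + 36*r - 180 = (r - 6)*(r - 5)*(r - 3)*(r + 2)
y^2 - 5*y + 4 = (y - 4)*(y - 1)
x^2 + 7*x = x*(x + 7)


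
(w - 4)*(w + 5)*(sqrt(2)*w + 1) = sqrt(2)*w^3 + w^2 + sqrt(2)*w^2 - 20*sqrt(2)*w + w - 20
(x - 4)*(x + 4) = x^2 - 16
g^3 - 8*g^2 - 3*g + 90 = (g - 6)*(g - 5)*(g + 3)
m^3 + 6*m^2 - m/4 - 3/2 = (m - 1/2)*(m + 1/2)*(m + 6)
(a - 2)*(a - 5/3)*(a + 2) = a^3 - 5*a^2/3 - 4*a + 20/3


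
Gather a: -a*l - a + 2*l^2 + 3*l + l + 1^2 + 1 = a*(-l - 1) + 2*l^2 + 4*l + 2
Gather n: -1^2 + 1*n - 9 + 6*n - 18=7*n - 28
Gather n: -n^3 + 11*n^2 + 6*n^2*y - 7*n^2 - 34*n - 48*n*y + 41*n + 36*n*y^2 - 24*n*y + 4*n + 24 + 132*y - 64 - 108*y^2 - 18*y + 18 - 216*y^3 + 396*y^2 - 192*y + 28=-n^3 + n^2*(6*y + 4) + n*(36*y^2 - 72*y + 11) - 216*y^3 + 288*y^2 - 78*y + 6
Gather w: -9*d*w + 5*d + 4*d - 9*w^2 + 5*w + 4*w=9*d - 9*w^2 + w*(9 - 9*d)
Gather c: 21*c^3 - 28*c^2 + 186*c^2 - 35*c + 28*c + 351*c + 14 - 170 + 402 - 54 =21*c^3 + 158*c^2 + 344*c + 192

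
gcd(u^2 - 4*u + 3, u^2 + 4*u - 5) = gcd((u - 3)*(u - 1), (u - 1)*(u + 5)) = u - 1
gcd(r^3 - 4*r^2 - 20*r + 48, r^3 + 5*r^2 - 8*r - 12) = r - 2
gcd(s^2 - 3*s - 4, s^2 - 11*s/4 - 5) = s - 4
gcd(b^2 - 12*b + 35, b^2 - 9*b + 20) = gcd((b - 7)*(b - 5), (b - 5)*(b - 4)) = b - 5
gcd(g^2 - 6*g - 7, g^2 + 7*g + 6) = g + 1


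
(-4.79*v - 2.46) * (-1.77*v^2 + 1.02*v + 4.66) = 8.4783*v^3 - 0.5316*v^2 - 24.8306*v - 11.4636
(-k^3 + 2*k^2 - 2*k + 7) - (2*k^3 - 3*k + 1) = -3*k^3 + 2*k^2 + k + 6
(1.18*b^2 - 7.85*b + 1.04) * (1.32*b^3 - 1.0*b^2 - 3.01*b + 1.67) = 1.5576*b^5 - 11.542*b^4 + 5.671*b^3 + 24.5591*b^2 - 16.2399*b + 1.7368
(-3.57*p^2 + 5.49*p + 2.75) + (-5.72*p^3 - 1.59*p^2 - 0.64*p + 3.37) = -5.72*p^3 - 5.16*p^2 + 4.85*p + 6.12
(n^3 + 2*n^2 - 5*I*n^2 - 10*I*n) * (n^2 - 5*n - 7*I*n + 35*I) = n^5 - 3*n^4 - 12*I*n^4 - 45*n^3 + 36*I*n^3 + 105*n^2 + 120*I*n^2 + 350*n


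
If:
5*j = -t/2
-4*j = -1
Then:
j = 1/4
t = -5/2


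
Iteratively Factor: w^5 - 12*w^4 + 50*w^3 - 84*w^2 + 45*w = (w - 3)*(w^4 - 9*w^3 + 23*w^2 - 15*w) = (w - 5)*(w - 3)*(w^3 - 4*w^2 + 3*w) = (w - 5)*(w - 3)^2*(w^2 - w) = (w - 5)*(w - 3)^2*(w - 1)*(w)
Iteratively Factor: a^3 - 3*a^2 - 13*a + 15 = (a - 1)*(a^2 - 2*a - 15) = (a - 1)*(a + 3)*(a - 5)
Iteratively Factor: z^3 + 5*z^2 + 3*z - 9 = (z + 3)*(z^2 + 2*z - 3) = (z + 3)^2*(z - 1)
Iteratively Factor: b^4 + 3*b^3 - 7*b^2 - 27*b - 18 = (b + 3)*(b^3 - 7*b - 6) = (b - 3)*(b + 3)*(b^2 + 3*b + 2) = (b - 3)*(b + 1)*(b + 3)*(b + 2)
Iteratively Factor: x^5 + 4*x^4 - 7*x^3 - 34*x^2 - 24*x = (x + 4)*(x^4 - 7*x^2 - 6*x) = x*(x + 4)*(x^3 - 7*x - 6) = x*(x + 2)*(x + 4)*(x^2 - 2*x - 3) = x*(x - 3)*(x + 2)*(x + 4)*(x + 1)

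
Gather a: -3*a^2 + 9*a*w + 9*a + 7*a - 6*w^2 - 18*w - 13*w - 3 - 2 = -3*a^2 + a*(9*w + 16) - 6*w^2 - 31*w - 5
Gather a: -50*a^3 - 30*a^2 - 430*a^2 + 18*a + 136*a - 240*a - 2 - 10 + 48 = -50*a^3 - 460*a^2 - 86*a + 36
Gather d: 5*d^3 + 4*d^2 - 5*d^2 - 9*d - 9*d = 5*d^3 - d^2 - 18*d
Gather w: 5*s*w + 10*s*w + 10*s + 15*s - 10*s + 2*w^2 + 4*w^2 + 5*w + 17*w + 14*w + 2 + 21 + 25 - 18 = 15*s + 6*w^2 + w*(15*s + 36) + 30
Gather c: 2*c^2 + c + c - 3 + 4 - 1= 2*c^2 + 2*c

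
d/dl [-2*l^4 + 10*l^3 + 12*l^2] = 2*l*(-4*l^2 + 15*l + 12)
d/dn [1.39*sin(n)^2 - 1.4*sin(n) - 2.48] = (2.78*sin(n) - 1.4)*cos(n)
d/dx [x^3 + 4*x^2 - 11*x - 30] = 3*x^2 + 8*x - 11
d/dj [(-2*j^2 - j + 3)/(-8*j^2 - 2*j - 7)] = (-4*j^2 + 76*j + 13)/(64*j^4 + 32*j^3 + 116*j^2 + 28*j + 49)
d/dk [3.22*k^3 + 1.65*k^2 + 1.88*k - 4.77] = 9.66*k^2 + 3.3*k + 1.88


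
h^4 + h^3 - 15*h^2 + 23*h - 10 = (h - 2)*(h - 1)^2*(h + 5)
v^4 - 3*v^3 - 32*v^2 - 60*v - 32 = (v - 8)*(v + 1)*(v + 2)^2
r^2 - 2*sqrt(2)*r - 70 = (r - 7*sqrt(2))*(r + 5*sqrt(2))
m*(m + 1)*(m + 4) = m^3 + 5*m^2 + 4*m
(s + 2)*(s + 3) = s^2 + 5*s + 6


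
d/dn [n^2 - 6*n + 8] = 2*n - 6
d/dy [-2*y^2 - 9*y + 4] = -4*y - 9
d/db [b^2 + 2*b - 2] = 2*b + 2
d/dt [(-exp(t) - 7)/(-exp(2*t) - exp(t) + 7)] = (-(exp(t) + 7)*(2*exp(t) + 1) + exp(2*t) + exp(t) - 7)*exp(t)/(exp(2*t) + exp(t) - 7)^2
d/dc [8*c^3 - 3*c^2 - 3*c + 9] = 24*c^2 - 6*c - 3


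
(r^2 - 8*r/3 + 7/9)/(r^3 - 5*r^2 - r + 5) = (r^2 - 8*r/3 + 7/9)/(r^3 - 5*r^2 - r + 5)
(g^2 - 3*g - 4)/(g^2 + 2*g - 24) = (g + 1)/(g + 6)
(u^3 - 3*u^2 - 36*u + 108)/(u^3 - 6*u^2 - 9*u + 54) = (u + 6)/(u + 3)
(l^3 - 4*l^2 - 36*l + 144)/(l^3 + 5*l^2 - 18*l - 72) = (l - 6)/(l + 3)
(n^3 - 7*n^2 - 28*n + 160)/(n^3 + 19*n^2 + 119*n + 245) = (n^2 - 12*n + 32)/(n^2 + 14*n + 49)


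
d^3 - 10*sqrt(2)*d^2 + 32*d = d*(d - 8*sqrt(2))*(d - 2*sqrt(2))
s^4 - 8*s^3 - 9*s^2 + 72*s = s*(s - 8)*(s - 3)*(s + 3)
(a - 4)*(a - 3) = a^2 - 7*a + 12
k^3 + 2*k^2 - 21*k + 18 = (k - 3)*(k - 1)*(k + 6)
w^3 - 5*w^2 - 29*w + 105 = (w - 7)*(w - 3)*(w + 5)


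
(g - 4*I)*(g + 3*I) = g^2 - I*g + 12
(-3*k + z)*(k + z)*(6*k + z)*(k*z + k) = -18*k^4*z - 18*k^4 - 15*k^3*z^2 - 15*k^3*z + 4*k^2*z^3 + 4*k^2*z^2 + k*z^4 + k*z^3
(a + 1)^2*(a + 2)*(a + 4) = a^4 + 8*a^3 + 21*a^2 + 22*a + 8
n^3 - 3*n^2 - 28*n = n*(n - 7)*(n + 4)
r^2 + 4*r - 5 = (r - 1)*(r + 5)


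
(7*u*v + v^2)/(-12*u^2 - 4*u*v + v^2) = v*(-7*u - v)/(12*u^2 + 4*u*v - v^2)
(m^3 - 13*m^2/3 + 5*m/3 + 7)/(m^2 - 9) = (3*m^2 - 4*m - 7)/(3*(m + 3))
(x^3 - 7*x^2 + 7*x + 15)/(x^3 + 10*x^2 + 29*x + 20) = (x^2 - 8*x + 15)/(x^2 + 9*x + 20)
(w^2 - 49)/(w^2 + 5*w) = (w^2 - 49)/(w*(w + 5))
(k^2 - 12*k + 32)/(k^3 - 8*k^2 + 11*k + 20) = (k - 8)/(k^2 - 4*k - 5)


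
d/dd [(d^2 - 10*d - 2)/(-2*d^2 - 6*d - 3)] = 2*(-13*d^2 - 7*d + 9)/(4*d^4 + 24*d^3 + 48*d^2 + 36*d + 9)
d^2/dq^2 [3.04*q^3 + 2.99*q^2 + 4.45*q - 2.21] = 18.24*q + 5.98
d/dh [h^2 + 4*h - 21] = 2*h + 4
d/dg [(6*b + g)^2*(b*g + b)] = b*(6*b + g)*(6*b + 3*g + 2)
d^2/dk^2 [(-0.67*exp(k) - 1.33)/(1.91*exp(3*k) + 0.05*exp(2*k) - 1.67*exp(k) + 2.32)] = (-9.776908*exp(6*k) - 43.859712*exp(5*k) - 9.94723599999999*exp(4*k) + 47.011109*exp(3*k) + 53.840949*exp(2*k) - 5.687965*exp(k) - 8.75916)*exp(k)/(6.967871*exp(9*k) + 0.547215*exp(8*k) - 18.262656*exp(7*k) + 24.433991*exp(6*k) + 17.297232*exp(5*k) - 43.964889*exp(4*k) + 25.021369*exp(3*k) + 20.218104*exp(2*k) - 26.965824*exp(k) + 12.487168)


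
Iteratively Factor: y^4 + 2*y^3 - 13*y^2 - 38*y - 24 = (y + 3)*(y^3 - y^2 - 10*y - 8) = (y - 4)*(y + 3)*(y^2 + 3*y + 2) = (y - 4)*(y + 2)*(y + 3)*(y + 1)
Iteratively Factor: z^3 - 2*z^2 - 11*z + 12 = (z - 1)*(z^2 - z - 12) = (z - 4)*(z - 1)*(z + 3)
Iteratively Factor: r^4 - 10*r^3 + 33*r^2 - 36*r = (r - 4)*(r^3 - 6*r^2 + 9*r) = (r - 4)*(r - 3)*(r^2 - 3*r) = (r - 4)*(r - 3)^2*(r)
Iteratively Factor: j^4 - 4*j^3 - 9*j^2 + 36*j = (j + 3)*(j^3 - 7*j^2 + 12*j) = j*(j + 3)*(j^2 - 7*j + 12) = j*(j - 4)*(j + 3)*(j - 3)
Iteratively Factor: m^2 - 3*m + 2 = (m - 1)*(m - 2)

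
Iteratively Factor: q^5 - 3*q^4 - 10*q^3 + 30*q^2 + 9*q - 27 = (q - 3)*(q^4 - 10*q^2 + 9) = (q - 3)^2*(q^3 + 3*q^2 - q - 3) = (q - 3)^2*(q + 1)*(q^2 + 2*q - 3) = (q - 3)^2*(q - 1)*(q + 1)*(q + 3)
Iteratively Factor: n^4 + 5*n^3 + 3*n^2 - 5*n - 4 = (n - 1)*(n^3 + 6*n^2 + 9*n + 4) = (n - 1)*(n + 4)*(n^2 + 2*n + 1) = (n - 1)*(n + 1)*(n + 4)*(n + 1)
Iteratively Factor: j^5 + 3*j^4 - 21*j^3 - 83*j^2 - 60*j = (j - 5)*(j^4 + 8*j^3 + 19*j^2 + 12*j) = (j - 5)*(j + 3)*(j^3 + 5*j^2 + 4*j) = (j - 5)*(j + 3)*(j + 4)*(j^2 + j) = j*(j - 5)*(j + 3)*(j + 4)*(j + 1)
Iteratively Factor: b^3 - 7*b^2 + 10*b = (b - 5)*(b^2 - 2*b) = (b - 5)*(b - 2)*(b)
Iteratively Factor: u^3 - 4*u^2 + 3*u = (u)*(u^2 - 4*u + 3) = u*(u - 3)*(u - 1)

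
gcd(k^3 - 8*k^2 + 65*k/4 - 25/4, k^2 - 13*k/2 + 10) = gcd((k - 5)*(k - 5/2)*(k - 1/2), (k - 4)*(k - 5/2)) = k - 5/2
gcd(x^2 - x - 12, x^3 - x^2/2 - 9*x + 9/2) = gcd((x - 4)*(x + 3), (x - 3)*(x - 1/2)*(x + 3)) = x + 3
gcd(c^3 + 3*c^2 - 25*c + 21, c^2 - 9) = c - 3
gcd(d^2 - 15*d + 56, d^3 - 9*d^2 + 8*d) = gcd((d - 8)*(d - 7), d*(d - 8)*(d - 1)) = d - 8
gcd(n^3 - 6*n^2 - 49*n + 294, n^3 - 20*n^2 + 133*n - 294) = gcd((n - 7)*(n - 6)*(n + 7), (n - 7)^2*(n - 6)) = n^2 - 13*n + 42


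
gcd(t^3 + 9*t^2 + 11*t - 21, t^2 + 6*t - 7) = t^2 + 6*t - 7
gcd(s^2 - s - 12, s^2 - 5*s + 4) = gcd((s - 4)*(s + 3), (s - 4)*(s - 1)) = s - 4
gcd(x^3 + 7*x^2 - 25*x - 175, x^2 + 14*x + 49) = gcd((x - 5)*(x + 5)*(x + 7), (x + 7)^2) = x + 7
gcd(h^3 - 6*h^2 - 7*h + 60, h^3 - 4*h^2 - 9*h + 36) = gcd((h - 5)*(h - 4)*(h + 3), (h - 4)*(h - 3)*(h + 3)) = h^2 - h - 12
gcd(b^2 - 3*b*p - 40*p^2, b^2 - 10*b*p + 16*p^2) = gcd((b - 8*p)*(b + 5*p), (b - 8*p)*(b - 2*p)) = -b + 8*p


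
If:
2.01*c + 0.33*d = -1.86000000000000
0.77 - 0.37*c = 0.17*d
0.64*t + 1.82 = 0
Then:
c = -2.60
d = 10.18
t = -2.84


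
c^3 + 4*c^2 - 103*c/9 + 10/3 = (c - 5/3)*(c - 1/3)*(c + 6)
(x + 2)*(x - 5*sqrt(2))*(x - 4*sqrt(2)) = x^3 - 9*sqrt(2)*x^2 + 2*x^2 - 18*sqrt(2)*x + 40*x + 80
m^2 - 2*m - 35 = (m - 7)*(m + 5)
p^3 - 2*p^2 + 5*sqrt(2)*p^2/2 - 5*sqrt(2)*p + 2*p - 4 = (p - 2)*(p + sqrt(2)/2)*(p + 2*sqrt(2))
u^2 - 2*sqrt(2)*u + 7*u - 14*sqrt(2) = (u + 7)*(u - 2*sqrt(2))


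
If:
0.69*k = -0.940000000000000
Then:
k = -1.36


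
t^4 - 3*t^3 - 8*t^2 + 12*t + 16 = (t - 4)*(t - 2)*(t + 1)*(t + 2)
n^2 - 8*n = n*(n - 8)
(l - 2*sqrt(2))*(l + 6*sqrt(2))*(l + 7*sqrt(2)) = l^3 + 11*sqrt(2)*l^2 + 32*l - 168*sqrt(2)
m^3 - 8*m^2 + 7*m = m*(m - 7)*(m - 1)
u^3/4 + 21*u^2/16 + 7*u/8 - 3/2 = (u/4 + 1)*(u - 3/4)*(u + 2)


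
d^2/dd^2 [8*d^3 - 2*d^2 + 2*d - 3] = 48*d - 4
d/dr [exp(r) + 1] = exp(r)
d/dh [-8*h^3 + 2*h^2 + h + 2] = -24*h^2 + 4*h + 1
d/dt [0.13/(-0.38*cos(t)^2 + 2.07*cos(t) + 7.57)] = (0.2691 - 0.0988*cos(t))*sin(t)/(-0.38*cos(t)^2 + 2.07*cos(t) + 7.57)^2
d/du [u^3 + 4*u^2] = u*(3*u + 8)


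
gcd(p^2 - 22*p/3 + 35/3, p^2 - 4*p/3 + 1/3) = 1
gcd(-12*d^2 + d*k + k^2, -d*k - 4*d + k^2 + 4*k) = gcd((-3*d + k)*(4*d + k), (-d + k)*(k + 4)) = 1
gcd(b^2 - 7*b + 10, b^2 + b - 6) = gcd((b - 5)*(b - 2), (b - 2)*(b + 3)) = b - 2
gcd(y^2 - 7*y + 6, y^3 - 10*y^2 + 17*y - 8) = y - 1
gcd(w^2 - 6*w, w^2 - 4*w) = w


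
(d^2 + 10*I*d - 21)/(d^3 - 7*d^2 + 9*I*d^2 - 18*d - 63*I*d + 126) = (d + 7*I)/(d^2 + d*(-7 + 6*I) - 42*I)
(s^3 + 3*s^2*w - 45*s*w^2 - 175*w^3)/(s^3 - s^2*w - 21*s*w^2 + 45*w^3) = (s^2 - 2*s*w - 35*w^2)/(s^2 - 6*s*w + 9*w^2)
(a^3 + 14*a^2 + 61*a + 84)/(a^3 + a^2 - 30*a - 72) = (a + 7)/(a - 6)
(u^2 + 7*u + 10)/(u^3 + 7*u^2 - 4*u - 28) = (u + 5)/(u^2 + 5*u - 14)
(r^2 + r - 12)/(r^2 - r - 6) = (r + 4)/(r + 2)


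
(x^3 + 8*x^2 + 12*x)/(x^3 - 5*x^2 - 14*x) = (x + 6)/(x - 7)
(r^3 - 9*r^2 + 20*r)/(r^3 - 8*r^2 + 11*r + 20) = r/(r + 1)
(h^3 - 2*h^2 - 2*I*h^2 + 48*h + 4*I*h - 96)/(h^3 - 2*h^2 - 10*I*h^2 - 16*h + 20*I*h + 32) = (h + 6*I)/(h - 2*I)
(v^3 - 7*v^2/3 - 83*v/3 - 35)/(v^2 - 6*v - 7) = (v^2 + 14*v/3 + 5)/(v + 1)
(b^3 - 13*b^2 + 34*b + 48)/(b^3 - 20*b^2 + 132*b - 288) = (b + 1)/(b - 6)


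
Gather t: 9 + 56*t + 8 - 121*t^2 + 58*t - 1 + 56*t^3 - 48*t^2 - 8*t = 56*t^3 - 169*t^2 + 106*t + 16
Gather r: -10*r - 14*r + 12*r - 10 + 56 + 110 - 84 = 72 - 12*r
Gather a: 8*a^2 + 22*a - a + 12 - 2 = 8*a^2 + 21*a + 10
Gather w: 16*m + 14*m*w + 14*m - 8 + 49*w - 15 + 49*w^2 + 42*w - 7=30*m + 49*w^2 + w*(14*m + 91) - 30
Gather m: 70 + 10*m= 10*m + 70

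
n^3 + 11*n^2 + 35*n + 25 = (n + 1)*(n + 5)^2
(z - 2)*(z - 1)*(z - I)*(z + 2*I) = z^4 - 3*z^3 + I*z^3 + 4*z^2 - 3*I*z^2 - 6*z + 2*I*z + 4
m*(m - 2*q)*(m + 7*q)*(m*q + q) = m^4*q + 5*m^3*q^2 + m^3*q - 14*m^2*q^3 + 5*m^2*q^2 - 14*m*q^3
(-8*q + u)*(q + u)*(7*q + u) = -56*q^3 - 57*q^2*u + u^3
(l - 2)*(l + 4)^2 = l^3 + 6*l^2 - 32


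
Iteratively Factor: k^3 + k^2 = (k)*(k^2 + k) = k*(k + 1)*(k)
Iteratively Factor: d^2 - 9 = (d - 3)*(d + 3)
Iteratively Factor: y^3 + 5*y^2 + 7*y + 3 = (y + 1)*(y^2 + 4*y + 3) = (y + 1)^2*(y + 3)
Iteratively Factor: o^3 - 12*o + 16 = (o - 2)*(o^2 + 2*o - 8) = (o - 2)*(o + 4)*(o - 2)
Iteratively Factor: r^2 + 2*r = (r + 2)*(r)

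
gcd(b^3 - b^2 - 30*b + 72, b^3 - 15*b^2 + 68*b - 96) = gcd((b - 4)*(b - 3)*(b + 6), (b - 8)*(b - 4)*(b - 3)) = b^2 - 7*b + 12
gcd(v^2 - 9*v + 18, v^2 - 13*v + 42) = v - 6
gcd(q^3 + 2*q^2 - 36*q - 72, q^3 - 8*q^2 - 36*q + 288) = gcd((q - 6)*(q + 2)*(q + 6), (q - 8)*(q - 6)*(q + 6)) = q^2 - 36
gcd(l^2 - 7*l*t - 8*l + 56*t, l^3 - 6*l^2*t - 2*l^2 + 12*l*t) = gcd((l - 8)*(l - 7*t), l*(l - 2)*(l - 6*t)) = 1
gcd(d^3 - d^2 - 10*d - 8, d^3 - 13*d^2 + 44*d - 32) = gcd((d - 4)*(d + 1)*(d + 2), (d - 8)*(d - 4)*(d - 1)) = d - 4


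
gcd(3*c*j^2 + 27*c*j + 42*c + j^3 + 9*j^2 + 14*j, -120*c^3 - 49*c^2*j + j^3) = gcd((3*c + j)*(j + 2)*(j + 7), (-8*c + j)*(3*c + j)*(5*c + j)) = 3*c + j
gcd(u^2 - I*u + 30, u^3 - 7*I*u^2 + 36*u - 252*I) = u - 6*I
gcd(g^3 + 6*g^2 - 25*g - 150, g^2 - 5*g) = g - 5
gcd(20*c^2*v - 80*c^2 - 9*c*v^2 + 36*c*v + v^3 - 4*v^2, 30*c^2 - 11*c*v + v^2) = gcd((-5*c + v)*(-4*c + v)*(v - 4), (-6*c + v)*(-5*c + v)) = -5*c + v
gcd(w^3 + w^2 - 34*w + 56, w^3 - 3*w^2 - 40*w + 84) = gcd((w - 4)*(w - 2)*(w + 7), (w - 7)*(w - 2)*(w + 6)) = w - 2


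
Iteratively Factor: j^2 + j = (j + 1)*(j)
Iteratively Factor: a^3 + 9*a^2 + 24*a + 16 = (a + 4)*(a^2 + 5*a + 4) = (a + 4)^2*(a + 1)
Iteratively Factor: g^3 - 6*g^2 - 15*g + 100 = (g - 5)*(g^2 - g - 20) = (g - 5)^2*(g + 4)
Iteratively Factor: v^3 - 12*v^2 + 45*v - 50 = (v - 2)*(v^2 - 10*v + 25) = (v - 5)*(v - 2)*(v - 5)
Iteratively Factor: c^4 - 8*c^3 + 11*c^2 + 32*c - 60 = (c - 2)*(c^3 - 6*c^2 - c + 30) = (c - 5)*(c - 2)*(c^2 - c - 6) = (c - 5)*(c - 3)*(c - 2)*(c + 2)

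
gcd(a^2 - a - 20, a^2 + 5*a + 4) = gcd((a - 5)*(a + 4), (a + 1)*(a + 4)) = a + 4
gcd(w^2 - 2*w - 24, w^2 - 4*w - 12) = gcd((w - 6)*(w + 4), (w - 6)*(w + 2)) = w - 6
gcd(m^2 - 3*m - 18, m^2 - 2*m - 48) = 1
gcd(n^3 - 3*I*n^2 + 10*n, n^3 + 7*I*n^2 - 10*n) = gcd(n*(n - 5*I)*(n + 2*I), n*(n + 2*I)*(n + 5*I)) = n^2 + 2*I*n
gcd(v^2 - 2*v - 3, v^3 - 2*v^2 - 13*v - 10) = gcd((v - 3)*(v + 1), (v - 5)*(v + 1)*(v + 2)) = v + 1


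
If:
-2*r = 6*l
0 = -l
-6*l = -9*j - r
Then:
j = 0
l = 0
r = 0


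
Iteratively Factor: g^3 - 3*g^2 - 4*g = (g)*(g^2 - 3*g - 4) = g*(g + 1)*(g - 4)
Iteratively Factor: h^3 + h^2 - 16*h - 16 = (h + 4)*(h^2 - 3*h - 4) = (h - 4)*(h + 4)*(h + 1)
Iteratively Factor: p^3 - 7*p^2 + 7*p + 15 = (p - 5)*(p^2 - 2*p - 3) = (p - 5)*(p + 1)*(p - 3)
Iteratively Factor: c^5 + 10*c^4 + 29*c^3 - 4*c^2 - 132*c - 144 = (c + 2)*(c^4 + 8*c^3 + 13*c^2 - 30*c - 72) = (c + 2)*(c + 3)*(c^3 + 5*c^2 - 2*c - 24) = (c + 2)*(c + 3)*(c + 4)*(c^2 + c - 6) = (c + 2)*(c + 3)^2*(c + 4)*(c - 2)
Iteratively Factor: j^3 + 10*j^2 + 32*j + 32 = (j + 2)*(j^2 + 8*j + 16) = (j + 2)*(j + 4)*(j + 4)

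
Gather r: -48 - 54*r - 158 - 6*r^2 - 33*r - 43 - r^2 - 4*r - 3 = -7*r^2 - 91*r - 252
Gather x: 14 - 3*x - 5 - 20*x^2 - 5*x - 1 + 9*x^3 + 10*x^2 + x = 9*x^3 - 10*x^2 - 7*x + 8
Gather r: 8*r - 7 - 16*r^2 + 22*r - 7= -16*r^2 + 30*r - 14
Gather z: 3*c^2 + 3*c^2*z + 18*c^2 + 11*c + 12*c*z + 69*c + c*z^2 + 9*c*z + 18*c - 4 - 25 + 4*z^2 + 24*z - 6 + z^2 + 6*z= 21*c^2 + 98*c + z^2*(c + 5) + z*(3*c^2 + 21*c + 30) - 35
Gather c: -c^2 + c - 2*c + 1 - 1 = -c^2 - c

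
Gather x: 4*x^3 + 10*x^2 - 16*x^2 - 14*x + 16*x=4*x^3 - 6*x^2 + 2*x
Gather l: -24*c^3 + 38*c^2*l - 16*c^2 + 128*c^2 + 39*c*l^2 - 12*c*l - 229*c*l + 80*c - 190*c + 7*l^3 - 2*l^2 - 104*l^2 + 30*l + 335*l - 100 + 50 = -24*c^3 + 112*c^2 - 110*c + 7*l^3 + l^2*(39*c - 106) + l*(38*c^2 - 241*c + 365) - 50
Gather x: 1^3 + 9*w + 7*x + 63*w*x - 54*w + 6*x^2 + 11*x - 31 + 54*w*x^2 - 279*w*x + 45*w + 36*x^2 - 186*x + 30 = x^2*(54*w + 42) + x*(-216*w - 168)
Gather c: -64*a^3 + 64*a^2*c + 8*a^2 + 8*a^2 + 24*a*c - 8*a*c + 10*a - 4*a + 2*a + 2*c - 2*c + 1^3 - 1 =-64*a^3 + 16*a^2 + 8*a + c*(64*a^2 + 16*a)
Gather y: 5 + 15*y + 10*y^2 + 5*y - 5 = 10*y^2 + 20*y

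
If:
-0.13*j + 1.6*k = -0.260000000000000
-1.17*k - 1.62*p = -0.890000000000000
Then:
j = 11.362261669954 - 17.0414201183432*p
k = 0.760683760683761 - 1.38461538461538*p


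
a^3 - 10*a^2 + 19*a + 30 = (a - 6)*(a - 5)*(a + 1)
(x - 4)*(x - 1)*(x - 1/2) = x^3 - 11*x^2/2 + 13*x/2 - 2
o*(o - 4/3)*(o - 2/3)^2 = o^4 - 8*o^3/3 + 20*o^2/9 - 16*o/27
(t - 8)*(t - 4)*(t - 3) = t^3 - 15*t^2 + 68*t - 96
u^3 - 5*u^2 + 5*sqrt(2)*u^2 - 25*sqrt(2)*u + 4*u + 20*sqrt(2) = (u - 4)*(u - 1)*(u + 5*sqrt(2))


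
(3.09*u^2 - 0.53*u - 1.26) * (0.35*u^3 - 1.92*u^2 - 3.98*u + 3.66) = 1.0815*u^5 - 6.1183*u^4 - 11.7216*u^3 + 15.838*u^2 + 3.075*u - 4.6116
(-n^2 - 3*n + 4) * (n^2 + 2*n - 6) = -n^4 - 5*n^3 + 4*n^2 + 26*n - 24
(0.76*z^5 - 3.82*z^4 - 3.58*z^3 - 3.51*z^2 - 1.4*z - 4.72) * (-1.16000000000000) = -0.8816*z^5 + 4.4312*z^4 + 4.1528*z^3 + 4.0716*z^2 + 1.624*z + 5.4752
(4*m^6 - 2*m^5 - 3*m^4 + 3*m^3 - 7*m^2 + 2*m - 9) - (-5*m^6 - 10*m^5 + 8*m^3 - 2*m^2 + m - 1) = 9*m^6 + 8*m^5 - 3*m^4 - 5*m^3 - 5*m^2 + m - 8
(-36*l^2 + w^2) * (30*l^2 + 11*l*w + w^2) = -1080*l^4 - 396*l^3*w - 6*l^2*w^2 + 11*l*w^3 + w^4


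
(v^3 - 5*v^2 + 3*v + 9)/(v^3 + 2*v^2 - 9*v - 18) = (v^2 - 2*v - 3)/(v^2 + 5*v + 6)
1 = 1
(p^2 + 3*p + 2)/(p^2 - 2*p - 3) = (p + 2)/(p - 3)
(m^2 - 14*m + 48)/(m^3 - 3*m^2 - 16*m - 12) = (m - 8)/(m^2 + 3*m + 2)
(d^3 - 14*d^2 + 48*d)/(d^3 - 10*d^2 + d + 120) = d*(d - 6)/(d^2 - 2*d - 15)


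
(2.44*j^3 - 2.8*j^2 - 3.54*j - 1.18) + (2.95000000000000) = 2.44*j^3 - 2.8*j^2 - 3.54*j + 1.77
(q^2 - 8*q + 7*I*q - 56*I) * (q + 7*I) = q^3 - 8*q^2 + 14*I*q^2 - 49*q - 112*I*q + 392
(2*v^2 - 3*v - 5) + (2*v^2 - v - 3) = 4*v^2 - 4*v - 8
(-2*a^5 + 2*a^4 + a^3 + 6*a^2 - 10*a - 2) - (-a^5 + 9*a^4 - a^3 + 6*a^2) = -a^5 - 7*a^4 + 2*a^3 - 10*a - 2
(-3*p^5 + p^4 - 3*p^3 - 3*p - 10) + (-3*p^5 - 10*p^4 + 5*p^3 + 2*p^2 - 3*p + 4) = -6*p^5 - 9*p^4 + 2*p^3 + 2*p^2 - 6*p - 6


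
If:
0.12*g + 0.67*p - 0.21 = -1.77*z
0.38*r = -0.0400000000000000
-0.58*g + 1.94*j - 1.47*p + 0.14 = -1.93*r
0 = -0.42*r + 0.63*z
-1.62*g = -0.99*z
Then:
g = -0.04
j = 0.40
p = 0.51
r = -0.11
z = -0.07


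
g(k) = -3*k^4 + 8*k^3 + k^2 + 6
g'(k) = -12*k^3 + 24*k^2 + 2*k = 2*k*(-6*k^2 + 12*k + 1)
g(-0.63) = 3.92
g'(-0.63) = 11.27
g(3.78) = -160.11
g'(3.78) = -297.64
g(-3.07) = -482.54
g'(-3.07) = 567.27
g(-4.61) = -2111.48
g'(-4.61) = 1676.50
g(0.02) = 6.00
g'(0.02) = 0.05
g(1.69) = 23.00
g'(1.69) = 14.00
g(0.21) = 6.11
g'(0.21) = 1.37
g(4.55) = -505.51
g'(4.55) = -624.40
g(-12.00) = -75882.00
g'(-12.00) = 24168.00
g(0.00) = 6.00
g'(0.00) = 0.00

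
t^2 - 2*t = t*(t - 2)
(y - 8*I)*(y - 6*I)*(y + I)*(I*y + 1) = I*y^4 + 14*y^3 - 47*I*y^2 + 14*y - 48*I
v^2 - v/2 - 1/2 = (v - 1)*(v + 1/2)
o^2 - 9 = (o - 3)*(o + 3)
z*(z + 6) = z^2 + 6*z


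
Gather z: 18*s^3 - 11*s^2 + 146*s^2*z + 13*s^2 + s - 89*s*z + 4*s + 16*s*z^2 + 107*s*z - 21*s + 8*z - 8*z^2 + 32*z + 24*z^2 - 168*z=18*s^3 + 2*s^2 - 16*s + z^2*(16*s + 16) + z*(146*s^2 + 18*s - 128)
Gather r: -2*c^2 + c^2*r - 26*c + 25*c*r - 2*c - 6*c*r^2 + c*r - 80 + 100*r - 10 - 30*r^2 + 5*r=-2*c^2 - 28*c + r^2*(-6*c - 30) + r*(c^2 + 26*c + 105) - 90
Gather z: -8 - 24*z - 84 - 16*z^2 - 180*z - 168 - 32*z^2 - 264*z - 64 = -48*z^2 - 468*z - 324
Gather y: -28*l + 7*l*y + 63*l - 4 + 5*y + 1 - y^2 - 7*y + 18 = 35*l - y^2 + y*(7*l - 2) + 15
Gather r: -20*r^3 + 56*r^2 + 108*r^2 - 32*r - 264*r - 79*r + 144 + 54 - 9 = -20*r^3 + 164*r^2 - 375*r + 189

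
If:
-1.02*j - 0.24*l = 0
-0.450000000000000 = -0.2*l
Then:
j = -0.53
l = 2.25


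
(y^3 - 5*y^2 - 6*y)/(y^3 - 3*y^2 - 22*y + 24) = y*(y + 1)/(y^2 + 3*y - 4)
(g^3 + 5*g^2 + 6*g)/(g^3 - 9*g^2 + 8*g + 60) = g*(g + 3)/(g^2 - 11*g + 30)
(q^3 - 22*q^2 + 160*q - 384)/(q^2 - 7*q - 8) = (q^2 - 14*q + 48)/(q + 1)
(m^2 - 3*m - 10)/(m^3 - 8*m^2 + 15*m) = (m + 2)/(m*(m - 3))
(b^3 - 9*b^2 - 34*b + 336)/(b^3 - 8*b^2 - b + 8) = (b^2 - b - 42)/(b^2 - 1)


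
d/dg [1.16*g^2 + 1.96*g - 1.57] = 2.32*g + 1.96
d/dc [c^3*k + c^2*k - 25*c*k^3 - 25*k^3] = k*(3*c^2 + 2*c - 25*k^2)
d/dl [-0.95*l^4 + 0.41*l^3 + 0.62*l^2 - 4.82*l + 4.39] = -3.8*l^3 + 1.23*l^2 + 1.24*l - 4.82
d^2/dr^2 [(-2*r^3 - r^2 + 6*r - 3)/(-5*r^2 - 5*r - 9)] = 2*(-215*r^3 + 360*r^2 + 1521*r + 291)/(125*r^6 + 375*r^5 + 1050*r^4 + 1475*r^3 + 1890*r^2 + 1215*r + 729)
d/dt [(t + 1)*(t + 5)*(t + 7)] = 3*t^2 + 26*t + 47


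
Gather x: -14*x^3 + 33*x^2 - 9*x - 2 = -14*x^3 + 33*x^2 - 9*x - 2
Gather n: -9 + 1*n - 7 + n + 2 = 2*n - 14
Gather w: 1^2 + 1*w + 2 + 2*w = 3*w + 3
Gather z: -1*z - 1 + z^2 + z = z^2 - 1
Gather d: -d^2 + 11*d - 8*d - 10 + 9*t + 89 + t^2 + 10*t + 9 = -d^2 + 3*d + t^2 + 19*t + 88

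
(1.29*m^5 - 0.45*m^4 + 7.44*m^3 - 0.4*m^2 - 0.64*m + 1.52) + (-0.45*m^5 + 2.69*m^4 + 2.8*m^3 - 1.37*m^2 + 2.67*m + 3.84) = 0.84*m^5 + 2.24*m^4 + 10.24*m^3 - 1.77*m^2 + 2.03*m + 5.36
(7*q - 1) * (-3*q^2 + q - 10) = -21*q^3 + 10*q^2 - 71*q + 10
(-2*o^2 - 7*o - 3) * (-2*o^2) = 4*o^4 + 14*o^3 + 6*o^2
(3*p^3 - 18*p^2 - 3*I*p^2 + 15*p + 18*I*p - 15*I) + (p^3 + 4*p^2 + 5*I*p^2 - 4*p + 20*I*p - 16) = 4*p^3 - 14*p^2 + 2*I*p^2 + 11*p + 38*I*p - 16 - 15*I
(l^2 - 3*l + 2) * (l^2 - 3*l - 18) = l^4 - 6*l^3 - 7*l^2 + 48*l - 36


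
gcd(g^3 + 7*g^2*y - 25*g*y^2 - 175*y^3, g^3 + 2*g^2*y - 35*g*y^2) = -g^2 - 2*g*y + 35*y^2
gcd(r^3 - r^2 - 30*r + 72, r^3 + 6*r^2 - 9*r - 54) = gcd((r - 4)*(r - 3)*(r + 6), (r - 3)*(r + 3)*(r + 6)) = r^2 + 3*r - 18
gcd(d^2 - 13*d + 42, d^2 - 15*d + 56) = d - 7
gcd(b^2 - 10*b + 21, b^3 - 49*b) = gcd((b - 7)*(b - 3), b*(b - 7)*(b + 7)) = b - 7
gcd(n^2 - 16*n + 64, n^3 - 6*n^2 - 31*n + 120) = n - 8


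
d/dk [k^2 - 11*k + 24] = 2*k - 11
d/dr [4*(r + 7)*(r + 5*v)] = 8*r + 20*v + 28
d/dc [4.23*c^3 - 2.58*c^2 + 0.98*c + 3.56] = 12.69*c^2 - 5.16*c + 0.98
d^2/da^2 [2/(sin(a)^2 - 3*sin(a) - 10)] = 2*(-4*sin(a)^4 + 9*sin(a)^3 - 43*sin(a)^2 + 12*sin(a) + 38)/((sin(a) - 5)^3*(sin(a) + 2)^3)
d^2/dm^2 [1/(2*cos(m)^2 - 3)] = 4*(4*sin(m)^4 - cos(4*m))/(cos(2*m) - 2)^3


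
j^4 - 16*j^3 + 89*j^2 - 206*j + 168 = (j - 7)*(j - 4)*(j - 3)*(j - 2)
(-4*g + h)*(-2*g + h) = 8*g^2 - 6*g*h + h^2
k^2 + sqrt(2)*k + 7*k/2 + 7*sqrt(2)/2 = (k + 7/2)*(k + sqrt(2))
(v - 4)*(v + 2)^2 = v^3 - 12*v - 16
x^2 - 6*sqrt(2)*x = x*(x - 6*sqrt(2))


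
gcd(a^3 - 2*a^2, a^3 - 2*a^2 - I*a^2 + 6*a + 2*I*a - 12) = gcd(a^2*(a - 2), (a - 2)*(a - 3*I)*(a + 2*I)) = a - 2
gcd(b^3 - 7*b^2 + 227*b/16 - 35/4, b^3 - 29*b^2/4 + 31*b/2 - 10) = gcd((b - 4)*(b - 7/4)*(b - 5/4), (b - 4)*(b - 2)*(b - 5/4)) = b^2 - 21*b/4 + 5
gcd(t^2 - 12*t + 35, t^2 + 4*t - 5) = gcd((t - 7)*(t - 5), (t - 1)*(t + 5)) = 1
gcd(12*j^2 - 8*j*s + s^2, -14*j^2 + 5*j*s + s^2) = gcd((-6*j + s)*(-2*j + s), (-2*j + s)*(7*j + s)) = -2*j + s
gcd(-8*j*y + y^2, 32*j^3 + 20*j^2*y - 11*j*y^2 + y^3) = -8*j + y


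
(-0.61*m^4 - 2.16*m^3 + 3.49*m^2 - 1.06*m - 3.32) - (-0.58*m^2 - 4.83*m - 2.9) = -0.61*m^4 - 2.16*m^3 + 4.07*m^2 + 3.77*m - 0.42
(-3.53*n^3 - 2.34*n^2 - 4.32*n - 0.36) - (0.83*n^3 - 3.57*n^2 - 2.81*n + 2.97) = -4.36*n^3 + 1.23*n^2 - 1.51*n - 3.33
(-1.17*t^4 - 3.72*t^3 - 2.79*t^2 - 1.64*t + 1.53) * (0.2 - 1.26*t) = 1.4742*t^5 + 4.4532*t^4 + 2.7714*t^3 + 1.5084*t^2 - 2.2558*t + 0.306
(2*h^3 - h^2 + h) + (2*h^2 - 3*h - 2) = 2*h^3 + h^2 - 2*h - 2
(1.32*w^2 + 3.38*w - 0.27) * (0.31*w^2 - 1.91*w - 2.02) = 0.4092*w^4 - 1.4734*w^3 - 9.2059*w^2 - 6.3119*w + 0.5454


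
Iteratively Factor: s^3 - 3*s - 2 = (s + 1)*(s^2 - s - 2) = (s - 2)*(s + 1)*(s + 1)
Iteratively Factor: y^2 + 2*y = (y)*(y + 2)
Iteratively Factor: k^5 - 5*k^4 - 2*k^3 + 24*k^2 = (k + 2)*(k^4 - 7*k^3 + 12*k^2) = k*(k + 2)*(k^3 - 7*k^2 + 12*k) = k^2*(k + 2)*(k^2 - 7*k + 12) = k^2*(k - 3)*(k + 2)*(k - 4)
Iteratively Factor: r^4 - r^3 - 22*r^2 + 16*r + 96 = (r - 3)*(r^3 + 2*r^2 - 16*r - 32) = (r - 3)*(r + 4)*(r^2 - 2*r - 8) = (r - 4)*(r - 3)*(r + 4)*(r + 2)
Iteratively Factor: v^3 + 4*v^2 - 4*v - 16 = (v + 4)*(v^2 - 4) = (v - 2)*(v + 4)*(v + 2)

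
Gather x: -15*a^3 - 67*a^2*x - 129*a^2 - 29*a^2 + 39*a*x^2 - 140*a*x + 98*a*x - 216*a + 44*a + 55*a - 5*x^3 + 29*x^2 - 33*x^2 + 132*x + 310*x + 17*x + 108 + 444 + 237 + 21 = -15*a^3 - 158*a^2 - 117*a - 5*x^3 + x^2*(39*a - 4) + x*(-67*a^2 - 42*a + 459) + 810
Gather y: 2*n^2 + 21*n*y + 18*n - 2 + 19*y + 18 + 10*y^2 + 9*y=2*n^2 + 18*n + 10*y^2 + y*(21*n + 28) + 16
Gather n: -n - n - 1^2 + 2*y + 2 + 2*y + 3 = -2*n + 4*y + 4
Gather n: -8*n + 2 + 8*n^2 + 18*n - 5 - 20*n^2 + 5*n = -12*n^2 + 15*n - 3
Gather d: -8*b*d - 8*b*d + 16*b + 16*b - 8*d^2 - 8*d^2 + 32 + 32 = -16*b*d + 32*b - 16*d^2 + 64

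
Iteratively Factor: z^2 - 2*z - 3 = (z - 3)*(z + 1)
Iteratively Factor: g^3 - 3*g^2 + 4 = (g - 2)*(g^2 - g - 2) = (g - 2)*(g + 1)*(g - 2)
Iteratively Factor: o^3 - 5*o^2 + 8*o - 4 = (o - 2)*(o^2 - 3*o + 2) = (o - 2)^2*(o - 1)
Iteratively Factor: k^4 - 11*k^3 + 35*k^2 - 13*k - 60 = (k - 5)*(k^3 - 6*k^2 + 5*k + 12) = (k - 5)*(k - 4)*(k^2 - 2*k - 3) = (k - 5)*(k - 4)*(k + 1)*(k - 3)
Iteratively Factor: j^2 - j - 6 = (j + 2)*(j - 3)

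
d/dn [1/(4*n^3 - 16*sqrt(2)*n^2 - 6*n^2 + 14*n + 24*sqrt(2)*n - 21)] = 2*(-6*n^2 + 6*n + 16*sqrt(2)*n - 12*sqrt(2) - 7)/(4*n^3 - 16*sqrt(2)*n^2 - 6*n^2 + 14*n + 24*sqrt(2)*n - 21)^2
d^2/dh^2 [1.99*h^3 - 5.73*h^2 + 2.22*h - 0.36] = 11.94*h - 11.46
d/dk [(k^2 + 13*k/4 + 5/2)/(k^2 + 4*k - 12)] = (3*k^2 - 116*k - 196)/(4*(k^4 + 8*k^3 - 8*k^2 - 96*k + 144))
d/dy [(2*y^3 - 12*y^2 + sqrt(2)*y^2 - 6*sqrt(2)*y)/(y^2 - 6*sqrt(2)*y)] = 2*(y^2 - 12*sqrt(2)*y - 6 + 39*sqrt(2))/(y^2 - 12*sqrt(2)*y + 72)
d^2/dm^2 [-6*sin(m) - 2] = 6*sin(m)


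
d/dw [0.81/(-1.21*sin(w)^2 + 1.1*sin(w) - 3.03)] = (1.9602*sin(w) - 0.891)*cos(w)/(1.21*sin(w)^2 - 1.1*sin(w) + 3.03)^2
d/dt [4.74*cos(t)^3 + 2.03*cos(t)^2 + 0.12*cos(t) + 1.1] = (14.22*sin(t)^2 - 4.06*cos(t) - 14.34)*sin(t)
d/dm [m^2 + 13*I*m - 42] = 2*m + 13*I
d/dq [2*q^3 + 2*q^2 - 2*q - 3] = 6*q^2 + 4*q - 2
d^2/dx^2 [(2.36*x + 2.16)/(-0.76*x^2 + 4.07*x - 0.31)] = (-(1.52*x - 4.07)*(2.36*x + 2.16)*(3.04*x - 8.14) + (10.7616*x - 15.9272)*(0.76*x^2 - 4.07*x + 0.31))/(0.76*x^2 - 4.07*x + 0.31)^3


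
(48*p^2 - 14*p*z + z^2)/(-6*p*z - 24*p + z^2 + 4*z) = (-8*p + z)/(z + 4)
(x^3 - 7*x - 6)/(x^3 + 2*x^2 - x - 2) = (x - 3)/(x - 1)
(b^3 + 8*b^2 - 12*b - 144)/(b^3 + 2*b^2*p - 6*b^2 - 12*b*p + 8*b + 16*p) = (b^2 + 12*b + 36)/(b^2 + 2*b*p - 2*b - 4*p)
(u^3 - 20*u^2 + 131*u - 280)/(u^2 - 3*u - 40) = (u^2 - 12*u + 35)/(u + 5)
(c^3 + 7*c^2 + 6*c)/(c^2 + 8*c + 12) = c*(c + 1)/(c + 2)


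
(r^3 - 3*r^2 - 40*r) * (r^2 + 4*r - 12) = r^5 + r^4 - 64*r^3 - 124*r^2 + 480*r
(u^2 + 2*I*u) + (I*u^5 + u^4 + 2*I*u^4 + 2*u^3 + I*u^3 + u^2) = I*u^5 + u^4 + 2*I*u^4 + 2*u^3 + I*u^3 + 2*u^2 + 2*I*u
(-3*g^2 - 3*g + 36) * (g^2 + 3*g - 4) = -3*g^4 - 12*g^3 + 39*g^2 + 120*g - 144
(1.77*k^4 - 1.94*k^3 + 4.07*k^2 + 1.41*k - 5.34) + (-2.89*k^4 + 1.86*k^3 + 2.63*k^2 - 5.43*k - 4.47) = -1.12*k^4 - 0.0799999999999998*k^3 + 6.7*k^2 - 4.02*k - 9.81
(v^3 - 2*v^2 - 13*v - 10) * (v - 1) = v^4 - 3*v^3 - 11*v^2 + 3*v + 10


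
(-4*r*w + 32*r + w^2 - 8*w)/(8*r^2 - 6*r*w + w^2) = (8 - w)/(2*r - w)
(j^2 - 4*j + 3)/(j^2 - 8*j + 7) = (j - 3)/(j - 7)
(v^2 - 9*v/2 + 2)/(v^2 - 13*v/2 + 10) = (2*v - 1)/(2*v - 5)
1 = 1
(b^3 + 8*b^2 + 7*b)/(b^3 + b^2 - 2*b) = (b^2 + 8*b + 7)/(b^2 + b - 2)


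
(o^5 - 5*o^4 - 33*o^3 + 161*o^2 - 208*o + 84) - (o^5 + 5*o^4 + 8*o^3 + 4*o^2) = -10*o^4 - 41*o^3 + 157*o^2 - 208*o + 84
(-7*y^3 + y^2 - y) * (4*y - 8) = -28*y^4 + 60*y^3 - 12*y^2 + 8*y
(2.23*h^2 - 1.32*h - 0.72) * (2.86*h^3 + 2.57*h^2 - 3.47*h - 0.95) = 6.3778*h^5 + 1.9559*h^4 - 13.1897*h^3 + 0.611500000000001*h^2 + 3.7524*h + 0.684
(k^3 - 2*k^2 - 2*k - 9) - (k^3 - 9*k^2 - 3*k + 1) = 7*k^2 + k - 10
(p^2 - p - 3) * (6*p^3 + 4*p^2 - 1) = 6*p^5 - 2*p^4 - 22*p^3 - 13*p^2 + p + 3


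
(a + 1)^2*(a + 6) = a^3 + 8*a^2 + 13*a + 6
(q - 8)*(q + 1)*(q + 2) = q^3 - 5*q^2 - 22*q - 16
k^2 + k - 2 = (k - 1)*(k + 2)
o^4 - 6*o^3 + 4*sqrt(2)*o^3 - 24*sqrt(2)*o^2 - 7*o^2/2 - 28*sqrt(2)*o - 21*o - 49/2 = (o - 7)*(o + 1)*(o + sqrt(2)/2)*(o + 7*sqrt(2)/2)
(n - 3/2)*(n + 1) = n^2 - n/2 - 3/2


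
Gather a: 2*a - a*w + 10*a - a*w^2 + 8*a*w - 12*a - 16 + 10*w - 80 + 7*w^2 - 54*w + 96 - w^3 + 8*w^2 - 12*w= a*(-w^2 + 7*w) - w^3 + 15*w^2 - 56*w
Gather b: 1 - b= 1 - b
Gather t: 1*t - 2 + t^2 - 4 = t^2 + t - 6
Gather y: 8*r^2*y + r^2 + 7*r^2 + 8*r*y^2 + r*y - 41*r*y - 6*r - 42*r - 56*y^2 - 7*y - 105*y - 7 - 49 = 8*r^2 - 48*r + y^2*(8*r - 56) + y*(8*r^2 - 40*r - 112) - 56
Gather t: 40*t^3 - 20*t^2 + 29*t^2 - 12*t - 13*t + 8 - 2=40*t^3 + 9*t^2 - 25*t + 6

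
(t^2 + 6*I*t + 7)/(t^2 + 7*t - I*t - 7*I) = (t + 7*I)/(t + 7)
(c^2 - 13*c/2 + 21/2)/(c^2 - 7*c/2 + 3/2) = (2*c - 7)/(2*c - 1)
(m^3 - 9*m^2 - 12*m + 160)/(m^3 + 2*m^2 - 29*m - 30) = (m^2 - 4*m - 32)/(m^2 + 7*m + 6)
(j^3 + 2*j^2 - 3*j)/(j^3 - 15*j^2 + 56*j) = (j^2 + 2*j - 3)/(j^2 - 15*j + 56)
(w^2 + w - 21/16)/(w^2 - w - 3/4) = (-16*w^2 - 16*w + 21)/(4*(-4*w^2 + 4*w + 3))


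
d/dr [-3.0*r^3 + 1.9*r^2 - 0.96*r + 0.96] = -9.0*r^2 + 3.8*r - 0.96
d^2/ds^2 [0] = 0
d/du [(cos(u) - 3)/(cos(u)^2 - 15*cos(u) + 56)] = (cos(u)^2 - 6*cos(u) - 11)*sin(u)/(cos(u)^2 - 15*cos(u) + 56)^2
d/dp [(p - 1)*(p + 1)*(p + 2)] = 3*p^2 + 4*p - 1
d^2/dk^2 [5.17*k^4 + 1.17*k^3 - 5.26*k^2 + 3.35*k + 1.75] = 62.04*k^2 + 7.02*k - 10.52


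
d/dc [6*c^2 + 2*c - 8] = 12*c + 2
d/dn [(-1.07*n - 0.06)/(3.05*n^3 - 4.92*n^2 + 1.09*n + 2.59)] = (6.527*n^3 - 4.7154*n^2 - 0.5904*n - 2.7059)/(9.3025*n^6 - 30.012*n^5 + 30.8554*n^4 + 5.0734*n^3 - 24.2975*n^2 + 5.6462*n + 6.7081)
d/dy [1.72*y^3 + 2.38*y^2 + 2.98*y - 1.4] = 5.16*y^2 + 4.76*y + 2.98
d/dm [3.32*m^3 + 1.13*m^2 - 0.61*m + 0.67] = 9.96*m^2 + 2.26*m - 0.61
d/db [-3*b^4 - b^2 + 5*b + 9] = -12*b^3 - 2*b + 5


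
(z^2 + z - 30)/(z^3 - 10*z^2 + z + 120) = (z + 6)/(z^2 - 5*z - 24)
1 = 1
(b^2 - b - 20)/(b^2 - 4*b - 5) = (b + 4)/(b + 1)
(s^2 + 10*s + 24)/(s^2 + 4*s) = (s + 6)/s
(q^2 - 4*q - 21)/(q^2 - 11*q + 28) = (q + 3)/(q - 4)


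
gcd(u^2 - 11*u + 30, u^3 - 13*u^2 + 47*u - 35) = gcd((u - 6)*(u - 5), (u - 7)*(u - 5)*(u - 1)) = u - 5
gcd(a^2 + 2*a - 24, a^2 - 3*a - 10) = 1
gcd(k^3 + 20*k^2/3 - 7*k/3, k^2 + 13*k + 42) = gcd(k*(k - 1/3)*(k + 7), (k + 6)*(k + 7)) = k + 7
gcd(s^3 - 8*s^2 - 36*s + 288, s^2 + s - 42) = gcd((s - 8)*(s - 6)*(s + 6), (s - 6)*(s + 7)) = s - 6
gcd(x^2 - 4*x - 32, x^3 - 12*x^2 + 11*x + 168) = x - 8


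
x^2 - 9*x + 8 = (x - 8)*(x - 1)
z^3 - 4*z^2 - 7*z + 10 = (z - 5)*(z - 1)*(z + 2)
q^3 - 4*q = q*(q - 2)*(q + 2)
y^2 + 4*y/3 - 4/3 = (y - 2/3)*(y + 2)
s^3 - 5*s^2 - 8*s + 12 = (s - 6)*(s - 1)*(s + 2)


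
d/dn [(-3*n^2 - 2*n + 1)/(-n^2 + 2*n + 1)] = 4*(-2*n^2 - n - 1)/(n^4 - 4*n^3 + 2*n^2 + 4*n + 1)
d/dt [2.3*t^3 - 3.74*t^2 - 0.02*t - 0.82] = 6.9*t^2 - 7.48*t - 0.02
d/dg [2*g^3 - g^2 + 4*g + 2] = 6*g^2 - 2*g + 4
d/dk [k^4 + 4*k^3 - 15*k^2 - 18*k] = 4*k^3 + 12*k^2 - 30*k - 18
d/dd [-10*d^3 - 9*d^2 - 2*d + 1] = -30*d^2 - 18*d - 2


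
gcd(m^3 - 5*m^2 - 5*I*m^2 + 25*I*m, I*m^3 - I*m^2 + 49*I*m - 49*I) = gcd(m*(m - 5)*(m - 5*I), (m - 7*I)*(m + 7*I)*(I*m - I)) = 1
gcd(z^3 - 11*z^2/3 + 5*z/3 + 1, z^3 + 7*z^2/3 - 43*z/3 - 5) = z^2 - 8*z/3 - 1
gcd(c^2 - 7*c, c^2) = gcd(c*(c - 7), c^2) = c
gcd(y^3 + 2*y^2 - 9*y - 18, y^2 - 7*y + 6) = 1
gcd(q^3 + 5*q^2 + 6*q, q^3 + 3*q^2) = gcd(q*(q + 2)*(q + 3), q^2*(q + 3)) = q^2 + 3*q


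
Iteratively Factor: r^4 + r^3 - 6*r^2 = (r)*(r^3 + r^2 - 6*r) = r*(r + 3)*(r^2 - 2*r) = r*(r - 2)*(r + 3)*(r)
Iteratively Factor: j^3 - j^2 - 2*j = (j + 1)*(j^2 - 2*j) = j*(j + 1)*(j - 2)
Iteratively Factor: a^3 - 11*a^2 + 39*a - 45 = (a - 3)*(a^2 - 8*a + 15) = (a - 5)*(a - 3)*(a - 3)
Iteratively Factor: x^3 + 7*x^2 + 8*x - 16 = (x - 1)*(x^2 + 8*x + 16) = (x - 1)*(x + 4)*(x + 4)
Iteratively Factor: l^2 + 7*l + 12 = (l + 4)*(l + 3)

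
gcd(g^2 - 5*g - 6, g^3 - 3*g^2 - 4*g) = g + 1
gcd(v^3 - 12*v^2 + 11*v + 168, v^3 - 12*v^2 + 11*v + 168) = v^3 - 12*v^2 + 11*v + 168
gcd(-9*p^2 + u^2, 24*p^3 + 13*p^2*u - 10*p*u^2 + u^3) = 3*p - u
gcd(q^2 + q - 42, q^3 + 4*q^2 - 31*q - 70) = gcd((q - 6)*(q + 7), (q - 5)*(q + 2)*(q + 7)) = q + 7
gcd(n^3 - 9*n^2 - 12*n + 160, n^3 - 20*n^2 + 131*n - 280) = n^2 - 13*n + 40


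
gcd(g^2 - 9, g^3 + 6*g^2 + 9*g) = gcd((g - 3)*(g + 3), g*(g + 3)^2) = g + 3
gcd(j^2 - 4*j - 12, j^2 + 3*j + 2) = j + 2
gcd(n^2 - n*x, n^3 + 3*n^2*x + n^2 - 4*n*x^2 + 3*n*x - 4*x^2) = -n + x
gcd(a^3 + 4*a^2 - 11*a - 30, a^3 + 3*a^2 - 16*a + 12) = 1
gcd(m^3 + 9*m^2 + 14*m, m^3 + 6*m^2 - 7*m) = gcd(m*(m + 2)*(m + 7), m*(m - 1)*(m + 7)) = m^2 + 7*m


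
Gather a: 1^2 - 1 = 0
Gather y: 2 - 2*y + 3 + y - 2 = 3 - y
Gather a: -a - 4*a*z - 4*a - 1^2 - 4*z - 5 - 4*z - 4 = a*(-4*z - 5) - 8*z - 10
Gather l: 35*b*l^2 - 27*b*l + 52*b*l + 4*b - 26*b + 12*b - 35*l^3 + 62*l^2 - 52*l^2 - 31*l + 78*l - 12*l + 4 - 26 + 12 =-10*b - 35*l^3 + l^2*(35*b + 10) + l*(25*b + 35) - 10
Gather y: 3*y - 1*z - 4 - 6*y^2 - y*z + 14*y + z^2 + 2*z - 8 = -6*y^2 + y*(17 - z) + z^2 + z - 12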